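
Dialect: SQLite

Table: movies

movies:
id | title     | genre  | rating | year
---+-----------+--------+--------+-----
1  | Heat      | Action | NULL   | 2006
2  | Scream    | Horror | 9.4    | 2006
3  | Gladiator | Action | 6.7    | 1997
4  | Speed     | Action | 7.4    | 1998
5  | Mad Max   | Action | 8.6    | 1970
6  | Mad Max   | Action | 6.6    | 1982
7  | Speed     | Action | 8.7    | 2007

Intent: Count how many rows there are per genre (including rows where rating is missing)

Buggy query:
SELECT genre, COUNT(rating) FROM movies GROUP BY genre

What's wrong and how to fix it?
Bug: COUNT(rating) skips NULLs, so groups with missing rating are undercounted

Fix: Use COUNT(*) to count all rows regardless of NULL

Corrected query:
SELECT genre, COUNT(*) FROM movies GROUP BY genre

Result:
genre  | COUNT(*)
-------+---------
Action | 6       
Horror | 1       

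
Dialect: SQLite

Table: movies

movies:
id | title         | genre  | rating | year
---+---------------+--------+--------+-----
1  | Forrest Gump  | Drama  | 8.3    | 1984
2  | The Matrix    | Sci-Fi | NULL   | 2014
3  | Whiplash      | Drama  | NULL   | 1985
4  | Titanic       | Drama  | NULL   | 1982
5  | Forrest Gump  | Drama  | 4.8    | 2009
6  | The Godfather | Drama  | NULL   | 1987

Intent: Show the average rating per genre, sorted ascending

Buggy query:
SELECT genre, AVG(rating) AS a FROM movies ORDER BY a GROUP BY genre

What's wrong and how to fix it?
Bug: GROUP BY must precede ORDER BY

Fix: Reorder: SELECT … FROM … GROUP BY … ORDER BY …

Corrected query:
SELECT genre, AVG(rating) AS a FROM movies GROUP BY genre ORDER BY a

Result:
genre  | a   
-------+-----
Sci-Fi | NULL
Drama  | 6.55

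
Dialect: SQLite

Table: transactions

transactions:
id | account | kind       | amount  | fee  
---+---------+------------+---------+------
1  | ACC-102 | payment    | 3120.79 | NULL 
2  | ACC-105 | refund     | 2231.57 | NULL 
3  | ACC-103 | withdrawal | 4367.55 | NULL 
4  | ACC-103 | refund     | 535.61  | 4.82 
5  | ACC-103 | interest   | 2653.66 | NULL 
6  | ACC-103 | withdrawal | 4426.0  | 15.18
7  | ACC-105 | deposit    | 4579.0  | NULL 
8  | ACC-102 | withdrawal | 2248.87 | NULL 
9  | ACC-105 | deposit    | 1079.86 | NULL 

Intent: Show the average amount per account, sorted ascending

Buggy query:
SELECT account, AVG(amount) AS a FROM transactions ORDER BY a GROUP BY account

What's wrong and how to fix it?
Bug: ORDER BY appears before GROUP BY; SQL clause order requires GROUP BY first

Fix: Reorder: SELECT … FROM … GROUP BY … ORDER BY …

Corrected query:
SELECT account, AVG(amount) AS a FROM transactions GROUP BY account ORDER BY a

Result:
account | a          
--------+------------
ACC-105 | 2630.143333
ACC-102 | 2684.83    
ACC-103 | 2995.705   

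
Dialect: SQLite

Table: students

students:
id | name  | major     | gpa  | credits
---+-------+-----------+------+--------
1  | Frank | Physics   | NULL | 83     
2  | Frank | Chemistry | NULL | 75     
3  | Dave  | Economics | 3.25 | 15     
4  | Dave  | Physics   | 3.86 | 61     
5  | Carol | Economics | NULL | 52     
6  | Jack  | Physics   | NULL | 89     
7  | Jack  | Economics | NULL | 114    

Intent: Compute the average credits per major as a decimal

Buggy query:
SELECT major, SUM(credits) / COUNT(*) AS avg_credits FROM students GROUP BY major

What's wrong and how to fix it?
Bug: SUM(credits) and COUNT(*) are both integers; the division truncates the fractional part

Fix: Multiply by 1.0 (or CAST to REAL) to force floating-point division

Corrected query:
SELECT major, SUM(credits) * 1.0 / COUNT(*) AS avg_credits FROM students GROUP BY major

Result:
major     | avg_credits
----------+------------
Chemistry | 75         
Economics | 60.333333  
Physics   | 77.666667  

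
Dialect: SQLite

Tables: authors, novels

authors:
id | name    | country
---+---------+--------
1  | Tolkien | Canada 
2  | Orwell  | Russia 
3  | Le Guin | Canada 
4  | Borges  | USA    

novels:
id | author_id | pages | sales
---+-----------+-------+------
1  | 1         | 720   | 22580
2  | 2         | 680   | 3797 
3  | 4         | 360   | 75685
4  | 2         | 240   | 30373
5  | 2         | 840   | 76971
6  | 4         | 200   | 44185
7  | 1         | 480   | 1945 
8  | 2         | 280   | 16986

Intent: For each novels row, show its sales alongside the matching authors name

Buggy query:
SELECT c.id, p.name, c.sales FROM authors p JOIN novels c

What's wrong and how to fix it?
Bug: Missing join condition: each novels row is matched to all authors rows instead of just its own

Fix: Specify the join condition linking the foreign key to the parent id

Corrected query:
SELECT c.id, p.name, c.sales FROM authors p JOIN novels c ON c.author_id = p.id

Result:
id | name    | sales
---+---------+------
1  | Tolkien | 22580
2  | Orwell  | 3797 
3  | Borges  | 75685
4  | Orwell  | 30373
5  | Orwell  | 76971
6  | Borges  | 44185
7  | Tolkien | 1945 
8  | Orwell  | 16986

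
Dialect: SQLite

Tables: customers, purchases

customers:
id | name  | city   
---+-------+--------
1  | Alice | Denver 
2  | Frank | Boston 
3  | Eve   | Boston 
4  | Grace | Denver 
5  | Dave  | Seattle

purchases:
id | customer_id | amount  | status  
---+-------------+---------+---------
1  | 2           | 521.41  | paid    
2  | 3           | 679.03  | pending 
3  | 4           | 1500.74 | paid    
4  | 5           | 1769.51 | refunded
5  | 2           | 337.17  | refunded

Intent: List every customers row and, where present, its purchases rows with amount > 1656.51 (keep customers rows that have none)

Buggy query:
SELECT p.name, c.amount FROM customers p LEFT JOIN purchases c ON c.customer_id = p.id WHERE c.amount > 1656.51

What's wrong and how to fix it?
Bug: A WHERE condition on the right-hand table after LEFT JOIN drops unmatched parents

Fix: Put 'c.amount > 1656.51' in the JOIN's ON clause instead of WHERE

Corrected query:
SELECT p.name, c.amount FROM customers p LEFT JOIN purchases c ON c.customer_id = p.id AND c.amount > 1656.51

Result:
name  | amount 
------+--------
Alice | NULL   
Frank | NULL   
Eve   | NULL   
Grace | NULL   
Dave  | 1769.51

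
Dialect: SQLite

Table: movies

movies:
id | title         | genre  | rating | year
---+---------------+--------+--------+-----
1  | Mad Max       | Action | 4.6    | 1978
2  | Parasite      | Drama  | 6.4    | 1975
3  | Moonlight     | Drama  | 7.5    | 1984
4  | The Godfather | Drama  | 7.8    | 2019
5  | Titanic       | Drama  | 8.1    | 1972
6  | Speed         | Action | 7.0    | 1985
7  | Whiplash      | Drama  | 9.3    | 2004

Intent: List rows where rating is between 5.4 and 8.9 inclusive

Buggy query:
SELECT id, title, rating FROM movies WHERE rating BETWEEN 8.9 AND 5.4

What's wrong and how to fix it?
Bug: The bounds are reversed; BETWEEN a AND b requires a <= b to match anything

Fix: Write BETWEEN 5.4 AND 8.9

Corrected query:
SELECT id, title, rating FROM movies WHERE rating BETWEEN 5.4 AND 8.9

Result:
id | title         | rating
---+---------------+-------
2  | Parasite      | 6.4   
3  | Moonlight     | 7.5   
4  | The Godfather | 7.8   
5  | Titanic       | 8.1   
6  | Speed         | 7     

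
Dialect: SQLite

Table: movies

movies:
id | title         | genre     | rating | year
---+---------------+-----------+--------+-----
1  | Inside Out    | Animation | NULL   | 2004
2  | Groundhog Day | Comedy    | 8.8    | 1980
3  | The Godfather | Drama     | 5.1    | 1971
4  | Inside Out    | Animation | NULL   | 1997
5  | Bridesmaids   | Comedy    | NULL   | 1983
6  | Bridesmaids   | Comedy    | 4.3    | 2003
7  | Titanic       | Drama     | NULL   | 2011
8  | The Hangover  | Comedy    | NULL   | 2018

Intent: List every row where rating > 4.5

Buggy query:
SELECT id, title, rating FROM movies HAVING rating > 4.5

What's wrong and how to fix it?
Bug: HAVING filters the output of aggregation, but this query has no GROUP BY and no aggregate functions, so SQLite rejects it (HAVING clause on a non-aggregate query); the condition here is per row

Fix: Replace HAVING with WHERE since the condition applies to individual rows

Corrected query:
SELECT id, title, rating FROM movies WHERE rating > 4.5

Result:
id | title         | rating
---+---------------+-------
2  | Groundhog Day | 8.8   
3  | The Godfather | 5.1   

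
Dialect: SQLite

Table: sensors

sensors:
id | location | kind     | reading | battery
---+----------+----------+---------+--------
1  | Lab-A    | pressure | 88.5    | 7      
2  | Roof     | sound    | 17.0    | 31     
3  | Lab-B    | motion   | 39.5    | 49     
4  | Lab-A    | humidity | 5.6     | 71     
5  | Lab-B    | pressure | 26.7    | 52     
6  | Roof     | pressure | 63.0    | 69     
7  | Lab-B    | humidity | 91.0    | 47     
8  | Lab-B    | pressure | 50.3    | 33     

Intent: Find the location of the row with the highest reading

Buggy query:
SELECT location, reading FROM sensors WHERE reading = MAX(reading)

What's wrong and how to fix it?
Bug: WHERE is evaluated per row; an aggregate over the whole table isn't defined there

Fix: Wrap MAX in a scalar subquery so WHERE compares against a single value

Corrected query:
SELECT location, reading FROM sensors WHERE reading = (SELECT MAX(reading) FROM sensors)

Result:
location | reading
---------+--------
Lab-B    | 91     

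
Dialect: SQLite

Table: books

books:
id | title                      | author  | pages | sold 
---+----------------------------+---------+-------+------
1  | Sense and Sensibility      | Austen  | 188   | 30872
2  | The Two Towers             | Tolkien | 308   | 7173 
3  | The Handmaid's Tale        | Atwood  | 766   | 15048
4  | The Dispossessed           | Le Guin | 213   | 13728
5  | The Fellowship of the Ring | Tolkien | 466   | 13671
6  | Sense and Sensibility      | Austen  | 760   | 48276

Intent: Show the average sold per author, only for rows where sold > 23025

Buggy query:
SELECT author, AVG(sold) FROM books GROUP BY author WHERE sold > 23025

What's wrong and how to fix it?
Bug: WHERE cannot follow GROUP BY

Fix: Place WHERE between FROM and GROUP BY

Corrected query:
SELECT author, AVG(sold) FROM books WHERE sold > 23025 GROUP BY author

Result:
author | AVG(sold)
-------+----------
Austen | 39574    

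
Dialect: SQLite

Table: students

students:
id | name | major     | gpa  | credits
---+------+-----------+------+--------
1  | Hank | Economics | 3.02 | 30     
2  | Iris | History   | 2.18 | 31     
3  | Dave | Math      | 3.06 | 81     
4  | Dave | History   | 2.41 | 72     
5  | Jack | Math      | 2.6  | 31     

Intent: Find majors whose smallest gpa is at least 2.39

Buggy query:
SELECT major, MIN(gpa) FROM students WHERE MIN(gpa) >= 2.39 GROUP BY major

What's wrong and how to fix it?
Bug: MIN() in WHERE is a misuse of aggregate

Fix: Use HAVING for the per-group MIN condition

Corrected query:
SELECT major, MIN(gpa) FROM students GROUP BY major HAVING MIN(gpa) >= 2.39

Result:
major     | MIN(gpa)
----------+---------
Economics | 3.02    
Math      | 2.6     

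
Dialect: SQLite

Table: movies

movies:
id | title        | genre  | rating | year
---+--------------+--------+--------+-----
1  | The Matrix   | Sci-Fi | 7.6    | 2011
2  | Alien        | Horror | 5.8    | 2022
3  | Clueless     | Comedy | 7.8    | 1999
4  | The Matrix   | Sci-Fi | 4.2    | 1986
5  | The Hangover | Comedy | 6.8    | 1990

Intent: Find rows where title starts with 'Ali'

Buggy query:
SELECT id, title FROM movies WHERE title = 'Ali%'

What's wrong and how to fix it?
Bug: '=' compares the literal string including the % character; pattern matching needs LIKE

Fix: Replace '=' with LIKE so 'Ali%' is treated as a pattern

Corrected query:
SELECT id, title FROM movies WHERE title LIKE 'Ali%'

Result:
id | title
---+------
2  | Alien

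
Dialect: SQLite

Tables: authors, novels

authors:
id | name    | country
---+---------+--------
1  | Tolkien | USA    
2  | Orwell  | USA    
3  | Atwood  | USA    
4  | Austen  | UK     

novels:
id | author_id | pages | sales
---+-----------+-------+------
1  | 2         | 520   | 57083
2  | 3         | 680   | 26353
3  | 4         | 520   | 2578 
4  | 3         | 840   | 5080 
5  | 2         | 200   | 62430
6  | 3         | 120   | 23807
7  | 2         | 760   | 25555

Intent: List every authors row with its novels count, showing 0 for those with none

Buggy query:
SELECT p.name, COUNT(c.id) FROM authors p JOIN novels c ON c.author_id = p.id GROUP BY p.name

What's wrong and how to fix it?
Bug: INNER JOIN drops authors rows that have no matching novels rows

Fix: Switch to LEFT JOIN to retain unmatched parent rows

Corrected query:
SELECT p.name, COUNT(c.id) FROM authors p LEFT JOIN novels c ON c.author_id = p.id GROUP BY p.name

Result:
name    | COUNT(c.id)
--------+------------
Atwood  | 3          
Austen  | 1          
Orwell  | 3          
Tolkien | 0          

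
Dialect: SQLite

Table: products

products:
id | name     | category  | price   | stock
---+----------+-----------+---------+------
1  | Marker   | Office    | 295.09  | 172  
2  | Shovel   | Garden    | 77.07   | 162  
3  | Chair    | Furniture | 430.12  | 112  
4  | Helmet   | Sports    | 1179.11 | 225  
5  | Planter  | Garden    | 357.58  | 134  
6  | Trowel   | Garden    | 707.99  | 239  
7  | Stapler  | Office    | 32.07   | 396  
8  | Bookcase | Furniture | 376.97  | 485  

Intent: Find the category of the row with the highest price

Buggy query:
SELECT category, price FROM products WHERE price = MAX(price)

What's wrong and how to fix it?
Bug: WHERE is evaluated per row; an aggregate over the whole table isn't defined there

Fix: Wrap MAX in a scalar subquery so WHERE compares against a single value

Corrected query:
SELECT category, price FROM products WHERE price = (SELECT MAX(price) FROM products)

Result:
category | price  
---------+--------
Sports   | 1179.11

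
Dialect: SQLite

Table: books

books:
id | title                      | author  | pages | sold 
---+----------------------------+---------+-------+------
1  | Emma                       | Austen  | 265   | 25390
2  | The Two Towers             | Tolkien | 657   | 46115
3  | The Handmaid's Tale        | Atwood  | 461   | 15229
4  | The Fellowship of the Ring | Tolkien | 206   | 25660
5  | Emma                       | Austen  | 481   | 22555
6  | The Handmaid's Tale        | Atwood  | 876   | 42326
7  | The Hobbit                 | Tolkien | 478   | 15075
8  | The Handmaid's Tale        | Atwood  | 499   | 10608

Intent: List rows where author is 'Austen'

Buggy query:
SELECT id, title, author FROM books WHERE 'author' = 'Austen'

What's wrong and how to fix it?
Bug: 'author' in single quotes is a string literal, not the column; the comparison is literal-vs-literal and never true

Fix: Remove the quotes around the column name (or use double quotes for an identifier)

Corrected query:
SELECT id, title, author FROM books WHERE author = 'Austen'

Result:
id | title | author
---+-------+-------
1  | Emma  | Austen
5  | Emma  | Austen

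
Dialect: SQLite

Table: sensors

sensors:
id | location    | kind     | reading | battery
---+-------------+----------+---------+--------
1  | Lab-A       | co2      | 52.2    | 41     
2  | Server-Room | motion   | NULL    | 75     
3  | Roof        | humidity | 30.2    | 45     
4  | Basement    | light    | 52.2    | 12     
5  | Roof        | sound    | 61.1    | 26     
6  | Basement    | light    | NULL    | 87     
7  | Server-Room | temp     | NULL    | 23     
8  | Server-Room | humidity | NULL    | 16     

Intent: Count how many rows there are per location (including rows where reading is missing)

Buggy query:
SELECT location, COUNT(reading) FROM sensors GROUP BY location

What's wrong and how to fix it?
Bug: COUNT(reading) skips NULLs, so groups with missing reading are undercounted

Fix: Replace COUNT(reading) with COUNT(*)

Corrected query:
SELECT location, COUNT(*) FROM sensors GROUP BY location

Result:
location    | COUNT(*)
------------+---------
Basement    | 2       
Lab-A       | 1       
Roof        | 2       
Server-Room | 3       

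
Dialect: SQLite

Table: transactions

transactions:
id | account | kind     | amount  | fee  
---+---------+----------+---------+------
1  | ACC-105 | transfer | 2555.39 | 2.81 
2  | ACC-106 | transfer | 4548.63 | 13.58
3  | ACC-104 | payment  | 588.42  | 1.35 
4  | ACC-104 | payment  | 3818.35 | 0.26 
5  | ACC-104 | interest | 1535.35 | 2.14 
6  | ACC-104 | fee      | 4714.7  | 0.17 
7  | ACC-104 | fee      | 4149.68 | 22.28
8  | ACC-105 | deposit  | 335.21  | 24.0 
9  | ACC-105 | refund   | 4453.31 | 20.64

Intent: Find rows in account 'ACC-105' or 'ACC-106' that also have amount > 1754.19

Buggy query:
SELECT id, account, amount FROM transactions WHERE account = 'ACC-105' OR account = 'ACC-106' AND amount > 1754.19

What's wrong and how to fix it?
Bug: AND binds tighter than OR, so this parses as account = 'ACC-105' OR (account = 'ACC-106' AND amount > 1754.19)

Fix: Group the OR with parentheses (or use IN), then AND the threshold

Corrected query:
SELECT id, account, amount FROM transactions WHERE (account = 'ACC-105' OR account = 'ACC-106') AND amount > 1754.19

Result:
id | account | amount 
---+---------+--------
1  | ACC-105 | 2555.39
2  | ACC-106 | 4548.63
9  | ACC-105 | 4453.31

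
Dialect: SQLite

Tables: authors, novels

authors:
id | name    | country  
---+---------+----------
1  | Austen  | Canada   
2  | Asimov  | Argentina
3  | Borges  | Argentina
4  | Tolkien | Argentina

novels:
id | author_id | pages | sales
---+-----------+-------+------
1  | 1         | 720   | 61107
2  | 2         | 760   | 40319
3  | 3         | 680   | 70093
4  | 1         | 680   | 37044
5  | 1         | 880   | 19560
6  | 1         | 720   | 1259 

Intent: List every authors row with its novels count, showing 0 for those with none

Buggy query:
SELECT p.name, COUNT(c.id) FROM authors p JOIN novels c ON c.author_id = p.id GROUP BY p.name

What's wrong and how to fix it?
Bug: An inner join excludes parents with zero children

Fix: Switch to LEFT JOIN to retain unmatched parent rows

Corrected query:
SELECT p.name, COUNT(c.id) FROM authors p LEFT JOIN novels c ON c.author_id = p.id GROUP BY p.name

Result:
name    | COUNT(c.id)
--------+------------
Asimov  | 1          
Austen  | 4          
Borges  | 1          
Tolkien | 0          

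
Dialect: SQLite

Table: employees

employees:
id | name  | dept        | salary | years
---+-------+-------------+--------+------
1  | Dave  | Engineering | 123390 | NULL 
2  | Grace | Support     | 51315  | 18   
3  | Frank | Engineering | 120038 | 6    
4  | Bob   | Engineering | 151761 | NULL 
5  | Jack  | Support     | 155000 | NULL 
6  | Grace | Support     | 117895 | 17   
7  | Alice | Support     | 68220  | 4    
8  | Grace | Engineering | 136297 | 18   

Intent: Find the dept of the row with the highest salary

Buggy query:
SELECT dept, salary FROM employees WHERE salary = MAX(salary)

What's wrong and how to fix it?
Bug: MAX(salary) is an aggregate and cannot be used directly in WHERE

Fix: Wrap MAX in a scalar subquery so WHERE compares against a single value

Corrected query:
SELECT dept, salary FROM employees WHERE salary = (SELECT MAX(salary) FROM employees)

Result:
dept    | salary
--------+-------
Support | 155000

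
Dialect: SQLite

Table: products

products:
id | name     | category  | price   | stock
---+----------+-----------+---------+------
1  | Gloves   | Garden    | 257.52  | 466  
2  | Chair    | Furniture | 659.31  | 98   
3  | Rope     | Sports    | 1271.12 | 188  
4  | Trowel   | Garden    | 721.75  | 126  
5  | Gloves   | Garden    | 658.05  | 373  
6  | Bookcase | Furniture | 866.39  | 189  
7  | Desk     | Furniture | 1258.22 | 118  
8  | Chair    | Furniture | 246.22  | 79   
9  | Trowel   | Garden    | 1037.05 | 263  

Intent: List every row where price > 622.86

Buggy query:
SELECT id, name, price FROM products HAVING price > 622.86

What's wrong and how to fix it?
Bug: HAVING filters the output of aggregation, but this query has no GROUP BY and no aggregate functions, so SQLite rejects it (HAVING clause on a non-aggregate query); the condition here is per row

Fix: Use WHERE for row-level filtering

Corrected query:
SELECT id, name, price FROM products WHERE price > 622.86

Result:
id | name     | price  
---+----------+--------
2  | Chair    | 659.31 
3  | Rope     | 1271.12
4  | Trowel   | 721.75 
5  | Gloves   | 658.05 
6  | Bookcase | 866.39 
7  | Desk     | 1258.22
9  | Trowel   | 1037.05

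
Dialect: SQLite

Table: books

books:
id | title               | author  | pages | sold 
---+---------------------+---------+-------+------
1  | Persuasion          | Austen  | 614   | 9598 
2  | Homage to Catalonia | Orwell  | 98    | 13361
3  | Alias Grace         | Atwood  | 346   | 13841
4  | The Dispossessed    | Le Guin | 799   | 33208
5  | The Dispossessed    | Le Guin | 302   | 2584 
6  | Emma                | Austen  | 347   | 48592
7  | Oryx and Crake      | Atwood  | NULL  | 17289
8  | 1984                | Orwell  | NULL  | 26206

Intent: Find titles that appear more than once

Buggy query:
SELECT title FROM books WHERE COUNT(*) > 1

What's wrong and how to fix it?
Bug: WHERE can't reference COUNT(*); aggregates are computed after WHERE

Fix: Group first, then use HAVING for the count condition

Corrected query:
SELECT title FROM books GROUP BY title HAVING COUNT(*) > 1

Result:
title           
----------------
The Dispossessed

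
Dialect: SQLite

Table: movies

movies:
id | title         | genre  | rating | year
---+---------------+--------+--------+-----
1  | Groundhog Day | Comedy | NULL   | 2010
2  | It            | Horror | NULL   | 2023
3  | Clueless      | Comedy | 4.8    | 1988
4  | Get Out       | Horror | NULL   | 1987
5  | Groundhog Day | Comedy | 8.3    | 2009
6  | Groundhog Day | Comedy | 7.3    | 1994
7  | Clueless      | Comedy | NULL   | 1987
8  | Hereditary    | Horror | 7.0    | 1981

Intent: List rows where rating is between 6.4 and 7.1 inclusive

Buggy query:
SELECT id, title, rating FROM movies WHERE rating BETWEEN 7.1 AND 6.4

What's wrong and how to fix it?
Bug: BETWEEN expects the lower bound first; with 7.1 AND 6.4 the range is empty

Fix: Swap the bounds so the smaller value comes first

Corrected query:
SELECT id, title, rating FROM movies WHERE rating BETWEEN 6.4 AND 7.1

Result:
id | title      | rating
---+------------+-------
8  | Hereditary | 7     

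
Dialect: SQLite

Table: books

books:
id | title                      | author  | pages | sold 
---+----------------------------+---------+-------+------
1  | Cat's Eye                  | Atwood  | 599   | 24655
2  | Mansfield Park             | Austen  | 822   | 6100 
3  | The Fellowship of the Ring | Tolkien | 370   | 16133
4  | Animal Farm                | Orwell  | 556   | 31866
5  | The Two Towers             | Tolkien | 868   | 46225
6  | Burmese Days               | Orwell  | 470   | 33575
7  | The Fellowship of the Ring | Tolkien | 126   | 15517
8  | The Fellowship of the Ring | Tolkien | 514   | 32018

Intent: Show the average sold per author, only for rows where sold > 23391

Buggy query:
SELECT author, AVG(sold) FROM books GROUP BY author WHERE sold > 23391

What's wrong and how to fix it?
Bug: Row-level WHERE must come before GROUP BY in the clause order

Fix: Place WHERE between FROM and GROUP BY

Corrected query:
SELECT author, AVG(sold) FROM books WHERE sold > 23391 GROUP BY author

Result:
author  | AVG(sold)
--------+----------
Atwood  | 24655    
Orwell  | 32720.5  
Tolkien | 39121.5  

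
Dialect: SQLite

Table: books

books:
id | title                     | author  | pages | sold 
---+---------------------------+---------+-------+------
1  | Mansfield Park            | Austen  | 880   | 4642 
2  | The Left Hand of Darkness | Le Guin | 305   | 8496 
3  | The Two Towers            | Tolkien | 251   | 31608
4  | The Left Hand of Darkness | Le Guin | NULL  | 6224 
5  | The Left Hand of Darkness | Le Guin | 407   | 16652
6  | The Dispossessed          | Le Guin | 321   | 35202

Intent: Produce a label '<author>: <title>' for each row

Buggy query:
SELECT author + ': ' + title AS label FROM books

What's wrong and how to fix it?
Bug: '+' is numeric addition; on text columns SQLite converts them to 0 instead of concatenating

Fix: Use the || operator for string concatenation

Corrected query:
SELECT author || ': ' || title AS label FROM books

Result:
label                             
----------------------------------
Austen: Mansfield Park            
Le Guin: The Left Hand of Darkness
Tolkien: The Two Towers           
Le Guin: The Left Hand of Darkness
Le Guin: The Left Hand of Darkness
Le Guin: The Dispossessed         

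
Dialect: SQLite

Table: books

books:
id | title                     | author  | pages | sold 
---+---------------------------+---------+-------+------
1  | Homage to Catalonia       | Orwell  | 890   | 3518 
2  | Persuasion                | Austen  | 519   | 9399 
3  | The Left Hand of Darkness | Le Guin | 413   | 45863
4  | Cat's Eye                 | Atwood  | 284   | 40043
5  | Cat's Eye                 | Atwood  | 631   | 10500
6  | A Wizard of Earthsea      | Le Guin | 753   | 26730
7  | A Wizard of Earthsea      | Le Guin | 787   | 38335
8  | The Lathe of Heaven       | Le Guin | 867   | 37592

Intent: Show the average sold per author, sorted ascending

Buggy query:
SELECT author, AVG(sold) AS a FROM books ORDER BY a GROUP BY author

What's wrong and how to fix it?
Bug: GROUP BY must precede ORDER BY

Fix: Move ORDER BY to the end, after GROUP BY

Corrected query:
SELECT author, AVG(sold) AS a FROM books GROUP BY author ORDER BY a

Result:
author  | a      
--------+--------
Orwell  | 3518   
Austen  | 9399   
Atwood  | 25271.5
Le Guin | 37130  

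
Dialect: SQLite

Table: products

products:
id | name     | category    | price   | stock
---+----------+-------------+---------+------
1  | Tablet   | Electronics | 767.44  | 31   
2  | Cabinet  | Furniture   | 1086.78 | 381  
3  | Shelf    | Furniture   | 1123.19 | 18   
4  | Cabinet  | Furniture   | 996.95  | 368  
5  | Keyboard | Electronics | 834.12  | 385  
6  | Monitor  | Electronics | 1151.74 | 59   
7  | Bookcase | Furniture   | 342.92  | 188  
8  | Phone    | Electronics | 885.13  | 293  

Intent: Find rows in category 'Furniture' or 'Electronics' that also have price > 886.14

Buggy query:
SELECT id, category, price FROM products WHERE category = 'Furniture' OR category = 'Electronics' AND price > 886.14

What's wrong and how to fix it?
Bug: Without parentheses, AND is evaluated before OR, so the price filter only applies to the 'Electronics' branch

Fix: Group the OR with parentheses (or use IN), then AND the threshold

Corrected query:
SELECT id, category, price FROM products WHERE (category = 'Furniture' OR category = 'Electronics') AND price > 886.14

Result:
id | category    | price  
---+-------------+--------
2  | Furniture   | 1086.78
3  | Furniture   | 1123.19
4  | Furniture   | 996.95 
6  | Electronics | 1151.74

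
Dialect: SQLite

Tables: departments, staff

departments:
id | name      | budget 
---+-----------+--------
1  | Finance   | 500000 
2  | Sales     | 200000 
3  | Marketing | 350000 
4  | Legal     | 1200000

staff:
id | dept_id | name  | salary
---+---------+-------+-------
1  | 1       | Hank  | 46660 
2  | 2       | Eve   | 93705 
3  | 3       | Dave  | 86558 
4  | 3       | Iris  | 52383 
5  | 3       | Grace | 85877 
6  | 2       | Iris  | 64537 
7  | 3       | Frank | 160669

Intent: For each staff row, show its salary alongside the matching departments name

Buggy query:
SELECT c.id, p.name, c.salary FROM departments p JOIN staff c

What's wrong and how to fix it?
Bug: Missing join condition: each staff row is matched to all departments rows instead of just its own

Fix: Specify the join condition linking the foreign key to the parent id

Corrected query:
SELECT c.id, p.name, c.salary FROM departments p JOIN staff c ON c.dept_id = p.id

Result:
id | name      | salary
---+-----------+-------
1  | Finance   | 46660 
2  | Sales     | 93705 
3  | Marketing | 86558 
4  | Marketing | 52383 
5  | Marketing | 85877 
6  | Sales     | 64537 
7  | Marketing | 160669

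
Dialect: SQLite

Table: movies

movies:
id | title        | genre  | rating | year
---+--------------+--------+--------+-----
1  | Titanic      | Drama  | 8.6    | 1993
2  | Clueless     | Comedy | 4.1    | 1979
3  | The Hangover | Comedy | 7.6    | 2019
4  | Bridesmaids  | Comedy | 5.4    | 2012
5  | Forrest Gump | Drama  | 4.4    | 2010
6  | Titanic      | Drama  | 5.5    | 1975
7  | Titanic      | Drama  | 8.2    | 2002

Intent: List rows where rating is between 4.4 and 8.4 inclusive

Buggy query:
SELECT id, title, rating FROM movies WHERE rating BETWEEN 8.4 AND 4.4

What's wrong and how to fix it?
Bug: BETWEEN expects the lower bound first; with 8.4 AND 4.4 the range is empty

Fix: Swap the bounds so the smaller value comes first

Corrected query:
SELECT id, title, rating FROM movies WHERE rating BETWEEN 4.4 AND 8.4

Result:
id | title        | rating
---+--------------+-------
3  | The Hangover | 7.6   
4  | Bridesmaids  | 5.4   
5  | Forrest Gump | 4.4   
6  | Titanic      | 5.5   
7  | Titanic      | 8.2   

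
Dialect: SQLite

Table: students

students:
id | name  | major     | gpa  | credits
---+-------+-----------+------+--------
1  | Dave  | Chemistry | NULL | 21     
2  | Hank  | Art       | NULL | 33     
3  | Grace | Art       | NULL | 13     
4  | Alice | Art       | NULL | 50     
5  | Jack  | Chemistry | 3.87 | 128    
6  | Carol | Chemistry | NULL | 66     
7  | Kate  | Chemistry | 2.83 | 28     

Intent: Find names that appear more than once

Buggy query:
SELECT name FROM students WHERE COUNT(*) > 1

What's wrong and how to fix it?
Bug: WHERE can't reference COUNT(*); aggregates are computed after WHERE

Fix: Group first, then use HAVING for the count condition

Corrected query:
SELECT name FROM students GROUP BY name HAVING COUNT(*) > 1

Result:
(no rows)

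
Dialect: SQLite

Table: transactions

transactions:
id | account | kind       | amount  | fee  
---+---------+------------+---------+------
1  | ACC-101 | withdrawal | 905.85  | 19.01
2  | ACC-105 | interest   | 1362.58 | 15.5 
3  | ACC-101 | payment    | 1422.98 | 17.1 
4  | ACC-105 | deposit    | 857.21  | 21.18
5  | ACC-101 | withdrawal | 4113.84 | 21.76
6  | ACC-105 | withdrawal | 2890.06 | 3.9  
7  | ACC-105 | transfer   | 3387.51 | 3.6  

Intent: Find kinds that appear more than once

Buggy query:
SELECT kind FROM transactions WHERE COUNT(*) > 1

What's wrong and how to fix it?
Bug: WHERE can't reference COUNT(*); aggregates are computed after WHERE

Fix: Group first, then use HAVING for the count condition

Corrected query:
SELECT kind FROM transactions GROUP BY kind HAVING COUNT(*) > 1

Result:
kind      
----------
withdrawal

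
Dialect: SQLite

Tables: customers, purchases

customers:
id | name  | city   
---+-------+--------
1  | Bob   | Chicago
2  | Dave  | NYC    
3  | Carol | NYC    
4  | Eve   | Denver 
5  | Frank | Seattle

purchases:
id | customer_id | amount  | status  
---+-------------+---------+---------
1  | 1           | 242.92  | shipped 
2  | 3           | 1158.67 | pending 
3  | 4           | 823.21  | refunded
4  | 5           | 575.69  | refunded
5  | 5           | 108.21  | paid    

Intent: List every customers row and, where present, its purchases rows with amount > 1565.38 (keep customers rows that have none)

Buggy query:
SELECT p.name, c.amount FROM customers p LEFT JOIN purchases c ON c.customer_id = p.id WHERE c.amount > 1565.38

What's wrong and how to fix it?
Bug: A WHERE condition on the right-hand table after LEFT JOIN drops unmatched parents

Fix: Put 'c.amount > 1565.38' in the JOIN's ON clause instead of WHERE

Corrected query:
SELECT p.name, c.amount FROM customers p LEFT JOIN purchases c ON c.customer_id = p.id AND c.amount > 1565.38

Result:
name  | amount
------+-------
Bob   | NULL  
Dave  | NULL  
Carol | NULL  
Eve   | NULL  
Frank | NULL  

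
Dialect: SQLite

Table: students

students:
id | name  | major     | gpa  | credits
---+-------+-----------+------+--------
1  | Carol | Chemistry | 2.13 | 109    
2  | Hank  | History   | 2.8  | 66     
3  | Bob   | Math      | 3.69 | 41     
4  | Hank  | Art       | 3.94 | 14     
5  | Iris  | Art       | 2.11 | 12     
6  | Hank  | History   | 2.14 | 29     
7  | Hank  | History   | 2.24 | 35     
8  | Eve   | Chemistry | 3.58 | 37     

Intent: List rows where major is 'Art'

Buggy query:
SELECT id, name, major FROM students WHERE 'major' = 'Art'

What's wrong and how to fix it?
Bug: Single quotes denote string literals in SQL; the column name is being compared as a constant string

Fix: Reference the column as major without single quotes

Corrected query:
SELECT id, name, major FROM students WHERE major = 'Art'

Result:
id | name | major
---+------+------
4  | Hank | Art  
5  | Iris | Art  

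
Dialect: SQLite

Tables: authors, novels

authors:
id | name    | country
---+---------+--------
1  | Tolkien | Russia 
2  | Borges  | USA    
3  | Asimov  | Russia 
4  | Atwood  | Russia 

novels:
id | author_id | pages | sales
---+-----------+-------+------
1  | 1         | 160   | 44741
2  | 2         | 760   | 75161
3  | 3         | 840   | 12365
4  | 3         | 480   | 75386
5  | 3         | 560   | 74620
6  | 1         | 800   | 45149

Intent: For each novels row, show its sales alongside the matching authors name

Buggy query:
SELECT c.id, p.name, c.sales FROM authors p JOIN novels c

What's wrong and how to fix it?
Bug: Missing join condition: each novels row is matched to all authors rows instead of just its own

Fix: Specify the join condition linking the foreign key to the parent id

Corrected query:
SELECT c.id, p.name, c.sales FROM authors p JOIN novels c ON c.author_id = p.id

Result:
id | name    | sales
---+---------+------
1  | Tolkien | 44741
2  | Borges  | 75161
3  | Asimov  | 12365
4  | Asimov  | 75386
5  | Asimov  | 74620
6  | Tolkien | 45149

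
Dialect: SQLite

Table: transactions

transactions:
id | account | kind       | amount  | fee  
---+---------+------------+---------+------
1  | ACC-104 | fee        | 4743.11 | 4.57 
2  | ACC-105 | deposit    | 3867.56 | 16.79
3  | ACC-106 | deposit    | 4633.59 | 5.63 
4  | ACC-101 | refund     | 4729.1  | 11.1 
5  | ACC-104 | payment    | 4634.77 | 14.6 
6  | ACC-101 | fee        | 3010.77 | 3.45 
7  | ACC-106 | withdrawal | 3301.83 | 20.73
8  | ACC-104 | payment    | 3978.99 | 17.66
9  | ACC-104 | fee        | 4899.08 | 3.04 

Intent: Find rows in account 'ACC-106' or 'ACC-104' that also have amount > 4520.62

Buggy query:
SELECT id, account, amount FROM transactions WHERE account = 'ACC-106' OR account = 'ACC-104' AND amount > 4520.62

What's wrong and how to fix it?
Bug: Without parentheses, AND is evaluated before OR, so the amount filter only applies to the 'ACC-104' branch

Fix: Add parentheses around the OR so the AND applies to both alternatives

Corrected query:
SELECT id, account, amount FROM transactions WHERE (account = 'ACC-106' OR account = 'ACC-104') AND amount > 4520.62

Result:
id | account | amount 
---+---------+--------
1  | ACC-104 | 4743.11
3  | ACC-106 | 4633.59
5  | ACC-104 | 4634.77
9  | ACC-104 | 4899.08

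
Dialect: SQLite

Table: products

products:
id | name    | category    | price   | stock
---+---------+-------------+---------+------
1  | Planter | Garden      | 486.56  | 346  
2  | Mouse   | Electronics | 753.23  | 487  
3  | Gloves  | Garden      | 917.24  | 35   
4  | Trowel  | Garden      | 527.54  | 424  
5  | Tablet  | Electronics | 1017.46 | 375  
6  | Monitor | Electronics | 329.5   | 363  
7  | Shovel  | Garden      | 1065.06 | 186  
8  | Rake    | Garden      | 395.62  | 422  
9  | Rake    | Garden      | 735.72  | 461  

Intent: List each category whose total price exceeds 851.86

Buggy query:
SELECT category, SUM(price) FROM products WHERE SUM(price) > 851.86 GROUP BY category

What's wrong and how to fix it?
Bug: WHERE runs before GROUP BY, so aggregates aren't available there

Fix: Use HAVING (which filters groups after aggregation) instead of WHERE

Corrected query:
SELECT category, SUM(price) FROM products GROUP BY category HAVING SUM(price) > 851.86

Result:
category    | SUM(price)
------------+-----------
Electronics | 2100.19   
Garden      | 4127.74   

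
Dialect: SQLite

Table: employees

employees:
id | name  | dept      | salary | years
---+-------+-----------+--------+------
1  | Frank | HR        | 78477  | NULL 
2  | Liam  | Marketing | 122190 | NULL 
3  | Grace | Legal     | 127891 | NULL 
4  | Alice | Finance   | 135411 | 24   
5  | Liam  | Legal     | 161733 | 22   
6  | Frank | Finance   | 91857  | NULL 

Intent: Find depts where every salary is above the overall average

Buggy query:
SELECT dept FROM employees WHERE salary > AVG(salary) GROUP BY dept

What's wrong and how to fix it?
Bug: WHERE evaluates per row before aggregation, so AVG() is unavailable

Fix: Use a subquery for AVG and a HAVING MIN(...) filter so the condition holds for every row in the group

Corrected query:
SELECT dept FROM employees GROUP BY dept HAVING MIN(salary) > (SELECT AVG(salary) FROM employees)

Result:
dept     
---------
Legal    
Marketing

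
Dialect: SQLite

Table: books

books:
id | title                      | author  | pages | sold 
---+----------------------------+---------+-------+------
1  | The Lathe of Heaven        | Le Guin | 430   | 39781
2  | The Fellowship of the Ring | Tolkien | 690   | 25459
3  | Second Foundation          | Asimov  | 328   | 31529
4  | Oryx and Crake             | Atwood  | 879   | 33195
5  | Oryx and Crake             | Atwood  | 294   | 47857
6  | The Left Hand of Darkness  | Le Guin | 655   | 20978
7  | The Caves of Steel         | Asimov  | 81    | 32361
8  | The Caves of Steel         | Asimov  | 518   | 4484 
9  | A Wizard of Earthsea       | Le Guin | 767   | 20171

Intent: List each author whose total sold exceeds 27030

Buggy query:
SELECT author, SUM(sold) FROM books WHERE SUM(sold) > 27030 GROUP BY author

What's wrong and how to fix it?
Bug: Aggregate functions cannot appear in a WHERE clause

Fix: Use HAVING (which filters groups after aggregation) instead of WHERE

Corrected query:
SELECT author, SUM(sold) FROM books GROUP BY author HAVING SUM(sold) > 27030

Result:
author  | SUM(sold)
--------+----------
Asimov  | 68374    
Atwood  | 81052    
Le Guin | 80930    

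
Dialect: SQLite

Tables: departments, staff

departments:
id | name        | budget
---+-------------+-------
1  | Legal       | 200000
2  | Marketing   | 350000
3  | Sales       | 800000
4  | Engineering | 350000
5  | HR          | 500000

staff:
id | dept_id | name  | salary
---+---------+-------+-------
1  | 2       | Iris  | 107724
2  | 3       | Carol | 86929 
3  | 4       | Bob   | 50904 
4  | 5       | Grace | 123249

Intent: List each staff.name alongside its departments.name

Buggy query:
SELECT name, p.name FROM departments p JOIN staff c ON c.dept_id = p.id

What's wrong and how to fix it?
Bug: Both tables have a 'name' column; the unqualified reference is ambiguous

Fix: Qualify the column with its table alias (c.name)

Corrected query:
SELECT c.name, p.name FROM departments p JOIN staff c ON c.dept_id = p.id

Result:
name  | name       
------+------------
Iris  | Marketing  
Carol | Sales      
Bob   | Engineering
Grace | HR         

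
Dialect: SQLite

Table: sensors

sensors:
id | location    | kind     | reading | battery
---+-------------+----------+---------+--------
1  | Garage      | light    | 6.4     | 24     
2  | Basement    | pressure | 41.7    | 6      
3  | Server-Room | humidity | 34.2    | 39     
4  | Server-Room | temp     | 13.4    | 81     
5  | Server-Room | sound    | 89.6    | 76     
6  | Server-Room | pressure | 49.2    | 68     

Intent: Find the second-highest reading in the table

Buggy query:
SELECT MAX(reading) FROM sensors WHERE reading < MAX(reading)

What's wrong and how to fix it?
Bug: MAX(reading) on the right of the comparison is an aggregate-in-WHERE error

Fix: Put the inner MAX in a scalar subquery

Corrected query:
SELECT MAX(reading) FROM sensors WHERE reading < (SELECT MAX(reading) FROM sensors)

Result:
MAX(reading)
------------
49.2        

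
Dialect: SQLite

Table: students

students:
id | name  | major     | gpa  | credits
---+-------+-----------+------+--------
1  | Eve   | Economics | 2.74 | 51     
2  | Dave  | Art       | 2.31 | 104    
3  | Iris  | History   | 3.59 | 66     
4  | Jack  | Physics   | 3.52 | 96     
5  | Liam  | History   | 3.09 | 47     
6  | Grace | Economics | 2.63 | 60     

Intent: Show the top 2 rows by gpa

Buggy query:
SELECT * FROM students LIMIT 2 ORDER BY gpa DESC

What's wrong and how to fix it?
Bug: LIMIT must come after ORDER BY

Fix: Swap the clauses: ORDER BY first, then LIMIT

Corrected query:
SELECT * FROM students ORDER BY gpa DESC LIMIT 2

Result:
id | name | major   | gpa  | credits
---+------+---------+------+--------
3  | Iris | History | 3.59 | 66     
4  | Jack | Physics | 3.52 | 96     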